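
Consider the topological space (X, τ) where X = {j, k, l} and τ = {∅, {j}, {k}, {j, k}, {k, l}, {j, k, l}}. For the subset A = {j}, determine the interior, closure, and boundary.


int(A) = {j}, cl(A) = {j}, ∂A = ∅.

Closed sets in (X, τ) are complements of opens:
  closed(X, τ) = {∅, {j}, {l}, {j, l}, {k, l}, {j, k, l}}.
int(A) = ⋃ {U ∈ τ : U ⊆ A}. Opens contained in A: ∅, {j}.
Taking the union of these: int(A) = {j}.
cl(A) = ⋂ {C closed : A ⊆ C}. Closed sets containing A: {j}, {j, l}, {j, k, l}.
Intersecting these: cl(A) = {j}.
∂A = cl(A) ∖ int(A) = {j} ∖ {j} = ∅.


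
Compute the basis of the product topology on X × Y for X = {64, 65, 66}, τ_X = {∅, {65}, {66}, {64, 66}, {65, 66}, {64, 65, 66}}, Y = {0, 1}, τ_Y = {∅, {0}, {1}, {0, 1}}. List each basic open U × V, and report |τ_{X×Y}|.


Basis B = {∅ × ∅, {65} × {0}, {65} × {1}, {66} × {0}, {66} × {1}, {64, 66} × {0}, {64, 66} × {1}, {65} × {0, 1}, {65, 66} × {0}, {65, 66} × {1}, {66} × {0, 1}, {64, 65, 66} × {0}, {64, 65, 66} × {1}, {64, 66} × {0, 1}, {65, 66} × {0, 1}, {64, 65, 66} × {0, 1}}; |τ_{X×Y}| = 36.

Enumerate products U × V with U ∈ τ_X, V ∈ τ_Y (deduplicated):
  ∅ × ∅ = {} (∅)
  {65} × {0} = {(65,0)}
  {65} × {1} = {(65,1)}
  {66} × {0} = {(66,0)}
  {66} × {1} = {(66,1)}
  {64, 66} × {0} = {(64,0), (66,0)}
  {64, 66} × {1} = {(64,1), (66,1)}
  {65} × {0, 1} = {(65,0), (65,1)}
  {65, 66} × {0} = {(65,0), (66,0)}
  {65, 66} × {1} = {(65,1), (66,1)}
  {66} × {0, 1} = {(66,0), (66,1)}
  {64, 65, 66} × {0} = {(64,0), (65,0), (66,0)}
  {64, 65, 66} × {1} = {(64,1), (65,1), (66,1)}
  {64, 66} × {0, 1} = {(64,0), (64,1), (66,0), (66,1)}
  {65, 66} × {0, 1} = {(65,0), (65,1), (66,0), (66,1)}
  {64, 65, 66} × {0, 1} = {(64,0), (64,1), (65,0), (65,1), (66,0), (66,1)}
These 16 distinct sets form the basis B.
Close under arbitrary unions to get τ_{X×Y}; counting gives |τ_{X×Y}| = 36.


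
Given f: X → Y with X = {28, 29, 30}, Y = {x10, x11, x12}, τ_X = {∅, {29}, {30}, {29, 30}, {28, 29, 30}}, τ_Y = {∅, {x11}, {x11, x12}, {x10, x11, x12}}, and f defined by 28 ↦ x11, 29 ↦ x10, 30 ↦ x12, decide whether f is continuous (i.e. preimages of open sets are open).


f is NOT continuous.

Compute f^{-1}(U) for each U ∈ τ_Y:
  U = ∅: f^{-1}(U) = ∅ ∈ τ_X ✓.
  U = {x11}: f^{-1}(U) = {28} ∉ τ_X ✗.
  U = {x11, x12}: f^{-1}(U) = {28, 30} ∉ τ_X ✗.
  U = {x10, x11, x12}: f^{-1}(U) = {28, 29, 30} ∈ τ_X ✓.
Found U = {x11} with f^{-1}(U) = {28} not in τ_X. Therefore f is NOT continuous.


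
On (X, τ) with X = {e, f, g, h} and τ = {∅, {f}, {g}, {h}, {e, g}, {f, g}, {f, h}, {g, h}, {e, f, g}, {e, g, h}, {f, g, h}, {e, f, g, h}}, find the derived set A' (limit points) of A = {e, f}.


A' = ∅

For each x ∈ X, list the open sets U ∈ τ with x ∈ U, then check whether U ∩ (A ∖ {x}) ≠ ∅ for every such U.
  x = e: open {e, g} ∋ x has {e, g} ∩ (A ∖ {e}) = ∅, so x is NOT a limit point.
  x = f: open {f} ∋ x has {f} ∩ (A ∖ {f}) = ∅, so x is NOT a limit point.
  x = g: open {g} ∋ x has {g} ∩ (A ∖ {g}) = ∅, so x is NOT a limit point.
  x = h: open {h} ∋ x has {h} ∩ (A ∖ {h}) = ∅, so x is NOT a limit point.
Collecting: A' = ∅.


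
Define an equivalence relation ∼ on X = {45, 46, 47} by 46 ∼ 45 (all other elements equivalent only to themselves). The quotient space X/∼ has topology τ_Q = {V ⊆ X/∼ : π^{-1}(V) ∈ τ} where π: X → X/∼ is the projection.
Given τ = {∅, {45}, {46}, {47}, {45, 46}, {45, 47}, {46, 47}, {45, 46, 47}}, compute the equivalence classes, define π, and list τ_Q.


X/∼ = {[45=46], [47]}; |τ_Q| = 4.

Equivalence classes: [45=46], [47].
Quotient map π: X → X/∼ sends 45 ↦ [45=46], 46 ↦ [45=46], 47 ↦ [47].
For each subset V ⊆ X/∼, compute π^{-1}(V) ⊆ X and check whether π^{-1}(V) ∈ τ. V is open in τ_Q iff π^{-1}(V) ∈ τ.
  V = {}: π^{-1}(V) = ∅ ∈ τ ✓.
  V = {[45=46]}: π^{-1}(V) = {45, 46} ∈ τ ✓.
  V = {[47]}: π^{-1}(V) = {47} ∈ τ ✓.
  V = {[45=46], [47]}: π^{-1}(V) = {45, 46, 47} ∈ τ ✓.
Open sets in the quotient: τ_Q = {{}, {[45=46]}, {[47]}, {[45=46], [47]}} (4 elements).


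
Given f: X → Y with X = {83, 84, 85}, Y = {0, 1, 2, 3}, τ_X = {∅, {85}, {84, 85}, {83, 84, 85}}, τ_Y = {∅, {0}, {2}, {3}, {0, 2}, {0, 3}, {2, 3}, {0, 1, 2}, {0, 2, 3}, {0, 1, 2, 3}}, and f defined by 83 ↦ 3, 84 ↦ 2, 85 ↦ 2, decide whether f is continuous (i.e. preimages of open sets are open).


f is NOT continuous.

Compute f^{-1}(U) for each U ∈ τ_Y:
  U = ∅: f^{-1}(U) = ∅ ∈ τ_X ✓.
  U = {0}: f^{-1}(U) = ∅ ∈ τ_X ✓.
  U = {2}: f^{-1}(U) = {84, 85} ∈ τ_X ✓.
  U = {3}: f^{-1}(U) = {83} ∉ τ_X ✗.
  U = {0, 2}: f^{-1}(U) = {84, 85} ∈ τ_X ✓.
  U = {0, 3}: f^{-1}(U) = {83} ∉ τ_X ✗.
  U = {2, 3}: f^{-1}(U) = {83, 84, 85} ∈ τ_X ✓.
  U = {0, 1, 2}: f^{-1}(U) = {84, 85} ∈ τ_X ✓.
  U = {0, 2, 3}: f^{-1}(U) = {83, 84, 85} ∈ τ_X ✓.
  U = {0, 1, 2, 3}: f^{-1}(U) = {83, 84, 85} ∈ τ_X ✓.
Found U = {3} with f^{-1}(U) = {83} not in τ_X. Therefore f is NOT continuous.


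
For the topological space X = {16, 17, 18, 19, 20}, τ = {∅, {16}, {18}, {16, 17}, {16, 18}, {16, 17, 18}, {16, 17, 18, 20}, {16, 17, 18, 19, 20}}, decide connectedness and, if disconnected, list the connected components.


(X, τ) is connected.

Find clopen sets (U ∈ τ with X ∖ U ∈ τ):
  U = ∅, X ∖ U = {16, 17, 18, 19, 20} — both open, so U is clopen.
  U = {16, 17, 18, 19, 20}, X ∖ U = ∅ — both open, so U is clopen.
Only trivial clopens (∅ and X) exist, so (X, τ) is connected.
Compute connected components by grouping points that agree on all clopens:
  component: {16, 17, 18, 19, 20}


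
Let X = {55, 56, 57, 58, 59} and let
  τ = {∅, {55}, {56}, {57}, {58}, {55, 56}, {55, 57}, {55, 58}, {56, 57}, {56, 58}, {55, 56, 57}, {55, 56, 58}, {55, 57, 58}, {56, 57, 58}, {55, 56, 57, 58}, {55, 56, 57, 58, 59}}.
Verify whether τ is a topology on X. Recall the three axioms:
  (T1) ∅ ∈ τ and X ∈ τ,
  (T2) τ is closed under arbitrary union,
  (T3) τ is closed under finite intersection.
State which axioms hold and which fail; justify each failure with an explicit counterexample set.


τ is NOT a topology on X.

Axiom (T1): ∅ ∈ τ? Yes; X ∈ τ? Yes.
Axiom (T2/T3): check pairwise unions and intersections of members of τ.
Counterexample for (T2): {57} ∪ {58} = {57, 58} ∉ τ. Therefore τ is NOT a topology.


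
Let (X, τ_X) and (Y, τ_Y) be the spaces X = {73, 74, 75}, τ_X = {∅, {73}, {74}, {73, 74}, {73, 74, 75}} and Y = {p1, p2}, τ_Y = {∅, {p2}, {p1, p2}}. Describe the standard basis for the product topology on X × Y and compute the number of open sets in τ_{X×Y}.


Basis B = {∅ × ∅, {73} × {p2}, {74} × {p2}, {73} × {p1, p2}, {73, 74} × {p2}, {74} × {p1, p2}, {73, 74, 75} × {p2}, {73, 74} × {p1, p2}, {73, 74, 75} × {p1, p2}}; |τ_{X×Y}| = 14.

Enumerate products U × V with U ∈ τ_X, V ∈ τ_Y (deduplicated):
  ∅ × ∅ = {} (∅)
  {73} × {p2} = {(73,p2)}
  {74} × {p2} = {(74,p2)}
  {73} × {p1, p2} = {(73,p1), (73,p2)}
  {73, 74} × {p2} = {(73,p2), (74,p2)}
  {74} × {p1, p2} = {(74,p1), (74,p2)}
  {73, 74, 75} × {p2} = {(73,p2), (74,p2), (75,p2)}
  {73, 74} × {p1, p2} = {(73,p1), (73,p2), (74,p1), (74,p2)}
  {73, 74, 75} × {p1, p2} = {(73,p1), (73,p2), (74,p1), (74,p2), (75,p1), (75,p2)}
These 9 distinct sets form the basis B.
Close under arbitrary unions to get τ_{X×Y}; counting gives |τ_{X×Y}| = 14.


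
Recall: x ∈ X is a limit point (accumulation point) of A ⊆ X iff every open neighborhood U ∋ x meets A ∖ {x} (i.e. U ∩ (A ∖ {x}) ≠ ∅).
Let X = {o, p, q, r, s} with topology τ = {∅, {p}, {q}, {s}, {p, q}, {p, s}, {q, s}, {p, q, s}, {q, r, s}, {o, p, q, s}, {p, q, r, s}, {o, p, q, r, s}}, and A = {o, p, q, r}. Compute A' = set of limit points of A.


A' = {o, r}

For each x ∈ X, list the open sets U ∈ τ with x ∈ U, then check whether U ∩ (A ∖ {x}) ≠ ∅ for every such U.
  x = o: opens ∋ x are {o, p, q, s}, {o, p, q, r, s}; each meets A ∖ {o}, so x IS a limit point.
  x = p: open {p} ∋ x has {p} ∩ (A ∖ {p}) = ∅, so x is NOT a limit point.
  x = q: open {q} ∋ x has {q} ∩ (A ∖ {q}) = ∅, so x is NOT a limit point.
  x = r: opens ∋ x are {q, r, s}, {p, q, r, s}, {o, p, q, r, s}; each meets A ∖ {r}, so x IS a limit point.
  x = s: open {s} ∋ x has {s} ∩ (A ∖ {s}) = ∅, so x is NOT a limit point.
Collecting: A' = {o, r}.


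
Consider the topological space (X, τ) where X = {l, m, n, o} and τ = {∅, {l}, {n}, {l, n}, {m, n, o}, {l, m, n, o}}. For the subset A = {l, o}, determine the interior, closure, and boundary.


int(A) = {l}, cl(A) = {l, m, o}, ∂A = {m, o}.

Closed sets in (X, τ) are complements of opens:
  closed(X, τ) = {∅, {l}, {m, o}, {l, m, o}, {m, n, o}, {l, m, n, o}}.
int(A) = ⋃ {U ∈ τ : U ⊆ A}. Opens contained in A: ∅, {l}.
Taking the union of these: int(A) = {l}.
cl(A) = ⋂ {C closed : A ⊆ C}. Closed sets containing A: {l, m, o}, {l, m, n, o}.
Intersecting these: cl(A) = {l, m, o}.
∂A = cl(A) ∖ int(A) = {l, m, o} ∖ {l} = {m, o}.


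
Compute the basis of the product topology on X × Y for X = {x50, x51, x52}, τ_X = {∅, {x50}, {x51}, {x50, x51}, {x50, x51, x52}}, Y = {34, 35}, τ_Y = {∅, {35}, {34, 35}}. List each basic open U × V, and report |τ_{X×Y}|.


Basis B = {∅ × ∅, {x50} × {35}, {x51} × {35}, {x50} × {34, 35}, {x50, x51} × {35}, {x51} × {34, 35}, {x50, x51, x52} × {35}, {x50, x51} × {34, 35}, {x50, x51, x52} × {34, 35}}; |τ_{X×Y}| = 14.

Enumerate products U × V with U ∈ τ_X, V ∈ τ_Y (deduplicated):
  ∅ × ∅ = {} (∅)
  {x50} × {35} = {(x50,35)}
  {x51} × {35} = {(x51,35)}
  {x50} × {34, 35} = {(x50,34), (x50,35)}
  {x50, x51} × {35} = {(x50,35), (x51,35)}
  {x51} × {34, 35} = {(x51,34), (x51,35)}
  {x50, x51, x52} × {35} = {(x50,35), (x51,35), (x52,35)}
  {x50, x51} × {34, 35} = {(x50,34), (x50,35), (x51,34), (x51,35)}
  {x50, x51, x52} × {34, 35} = {(x50,34), (x50,35), (x51,34), (x51,35), (x52,34), (x52,35)}
These 9 distinct sets form the basis B.
Close under arbitrary unions to get τ_{X×Y}; counting gives |τ_{X×Y}| = 14.


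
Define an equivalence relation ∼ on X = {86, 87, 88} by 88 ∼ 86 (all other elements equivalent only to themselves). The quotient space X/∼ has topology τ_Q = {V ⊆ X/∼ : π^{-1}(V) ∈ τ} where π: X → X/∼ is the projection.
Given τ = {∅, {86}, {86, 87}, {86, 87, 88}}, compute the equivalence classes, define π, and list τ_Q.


X/∼ = {[86=88], [87]}; |τ_Q| = 2.

Equivalence classes: [86=88], [87].
Quotient map π: X → X/∼ sends 86 ↦ [86=88], 87 ↦ [87], 88 ↦ [86=88].
For each subset V ⊆ X/∼, compute π^{-1}(V) ⊆ X and check whether π^{-1}(V) ∈ τ. V is open in τ_Q iff π^{-1}(V) ∈ τ.
  V = {}: π^{-1}(V) = ∅ ∈ τ ✓.
  V = {[86=88]}: π^{-1}(V) = {86, 88} ∉ τ ✗.
  V = {[87]}: π^{-1}(V) = {87} ∉ τ ✗.
  V = {[86=88], [87]}: π^{-1}(V) = {86, 87, 88} ∈ τ ✓.
Open sets in the quotient: τ_Q = {{}, {[86=88], [87]}} (2 elements).


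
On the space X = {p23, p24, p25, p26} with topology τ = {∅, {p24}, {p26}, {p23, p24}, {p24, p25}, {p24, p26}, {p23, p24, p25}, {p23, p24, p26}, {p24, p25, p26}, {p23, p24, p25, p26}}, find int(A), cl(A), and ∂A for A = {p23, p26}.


int(A) = {p26}, cl(A) = {p23, p26}, ∂A = {p23}.

Closed sets in (X, τ) are complements of opens:
  closed(X, τ) = {∅, {p23}, {p25}, {p26}, {p23, p25}, {p23, p26}, {p25, p26}, {p23, p24, p25}, {p23, p25, p26}, {p23, p24, p25, p26}}.
int(A) = ⋃ {U ∈ τ : U ⊆ A}. Opens contained in A: ∅, {p26}.
Taking the union of these: int(A) = {p26}.
cl(A) = ⋂ {C closed : A ⊆ C}. Closed sets containing A: {p23, p26}, {p23, p25, p26}, {p23, p24, p25, p26}.
Intersecting these: cl(A) = {p23, p26}.
∂A = cl(A) ∖ int(A) = {p23, p26} ∖ {p26} = {p23}.


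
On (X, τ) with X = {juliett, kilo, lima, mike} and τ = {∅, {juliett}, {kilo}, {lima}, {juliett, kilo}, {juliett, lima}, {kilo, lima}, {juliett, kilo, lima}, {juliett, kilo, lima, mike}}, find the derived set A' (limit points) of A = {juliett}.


A' = {mike}

For each x ∈ X, list the open sets U ∈ τ with x ∈ U, then check whether U ∩ (A ∖ {x}) ≠ ∅ for every such U.
  x = juliett: open {juliett} ∋ x has {juliett} ∩ (A ∖ {juliett}) = ∅, so x is NOT a limit point.
  x = kilo: open {kilo} ∋ x has {kilo} ∩ (A ∖ {kilo}) = ∅, so x is NOT a limit point.
  x = lima: open {lima} ∋ x has {lima} ∩ (A ∖ {lima}) = ∅, so x is NOT a limit point.
  x = mike: opens ∋ x are {juliett, kilo, lima, mike}; each meets A ∖ {mike}, so x IS a limit point.
Collecting: A' = {mike}.


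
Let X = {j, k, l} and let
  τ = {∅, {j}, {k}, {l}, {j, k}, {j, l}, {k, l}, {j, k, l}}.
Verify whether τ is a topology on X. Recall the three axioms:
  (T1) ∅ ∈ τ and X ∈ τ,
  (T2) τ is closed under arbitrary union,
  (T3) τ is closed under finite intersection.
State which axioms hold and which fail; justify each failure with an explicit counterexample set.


τ IS a topology on X.

Axiom (T1): ∅ ∈ τ? Yes; X ∈ τ? Yes.
Axiom (T2/T3): check pairwise unions and intersections of members of τ.
All pairwise intersections and unions checked — each lies in τ. Therefore τ satisfies (T1), (T2), (T3): it IS a topology on X.


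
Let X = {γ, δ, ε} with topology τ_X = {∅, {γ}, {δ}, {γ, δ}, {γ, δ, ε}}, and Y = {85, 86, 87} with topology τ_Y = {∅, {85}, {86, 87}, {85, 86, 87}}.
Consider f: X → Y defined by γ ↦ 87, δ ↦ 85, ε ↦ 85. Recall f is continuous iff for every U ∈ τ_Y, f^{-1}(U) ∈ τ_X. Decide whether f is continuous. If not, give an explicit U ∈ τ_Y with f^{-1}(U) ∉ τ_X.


f is NOT continuous.

Compute f^{-1}(U) for each U ∈ τ_Y:
  U = ∅: f^{-1}(U) = ∅ ∈ τ_X ✓.
  U = {85}: f^{-1}(U) = {δ, ε} ∉ τ_X ✗.
  U = {86, 87}: f^{-1}(U) = {γ} ∈ τ_X ✓.
  U = {85, 86, 87}: f^{-1}(U) = {γ, δ, ε} ∈ τ_X ✓.
Found U = {85} with f^{-1}(U) = {δ, ε} not in τ_X. Therefore f is NOT continuous.


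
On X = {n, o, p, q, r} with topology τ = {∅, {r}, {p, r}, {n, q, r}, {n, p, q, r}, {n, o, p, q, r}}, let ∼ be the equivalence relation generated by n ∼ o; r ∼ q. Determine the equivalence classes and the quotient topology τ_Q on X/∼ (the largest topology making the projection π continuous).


X/∼ = {[n=o], [p], [q=r]}; |τ_Q| = 2.

Equivalence classes: [n=o], [p], [q=r].
Quotient map π: X → X/∼ sends n ↦ [n=o], o ↦ [n=o], p ↦ [p], q ↦ [q=r], r ↦ [q=r].
For each subset V ⊆ X/∼, compute π^{-1}(V) ⊆ X and check whether π^{-1}(V) ∈ τ. V is open in τ_Q iff π^{-1}(V) ∈ τ.
  V = {}: π^{-1}(V) = ∅ ∈ τ ✓.
  V = {[n=o]}: π^{-1}(V) = {n, o} ∉ τ ✗.
  V = {[p]}: π^{-1}(V) = {p} ∉ τ ✗.
  V = {[n=o], [p]}: π^{-1}(V) = {n, o, p} ∉ τ ✗.
  V = {[q=r]}: π^{-1}(V) = {q, r} ∉ τ ✗.
  V = {[n=o], [q=r]}: π^{-1}(V) = {n, o, q, r} ∉ τ ✗.
  V = {[p], [q=r]}: π^{-1}(V) = {p, q, r} ∉ τ ✗.
  V = {[n=o], [p], [q=r]}: π^{-1}(V) = {n, o, p, q, r} ∈ τ ✓.
Open sets in the quotient: τ_Q = {{}, {[n=o], [p], [q=r]}} (2 elements).


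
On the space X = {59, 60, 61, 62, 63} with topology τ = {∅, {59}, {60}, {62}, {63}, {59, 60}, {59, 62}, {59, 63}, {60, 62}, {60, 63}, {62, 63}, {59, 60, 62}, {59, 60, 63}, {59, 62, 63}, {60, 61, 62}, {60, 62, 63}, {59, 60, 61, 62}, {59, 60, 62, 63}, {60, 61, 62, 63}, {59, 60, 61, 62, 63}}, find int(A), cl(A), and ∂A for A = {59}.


int(A) = {59}, cl(A) = {59}, ∂A = ∅.

Closed sets in (X, τ) are complements of opens:
  closed(X, τ) = {∅, {59}, {61}, {63}, {59, 61}, {59, 63}, {60, 61}, {61, 62}, {61, 63}, {59, 60, 61}, {59, 61, 62}, {59, 61, 63}, {60, 61, 62}, {60, 61, 63}, {61, 62, 63}, {59, 60, 61, 62}, {59, 60, 61, 63}, {59, 61, 62, 63}, {60, 61, 62, 63}, {59, 60, 61, 62, 63}}.
int(A) = ⋃ {U ∈ τ : U ⊆ A}. Opens contained in A: ∅, {59}.
Taking the union of these: int(A) = {59}.
cl(A) = ⋂ {C closed : A ⊆ C}. Closed sets containing A: {59}, {59, 61}, {59, 63}, {59, 60, 61}, {59, 61, 62}, {59, 61, 63}, {59, 60, 61, 62}, {59, 60, 61, 63}, {59, 61, 62, 63}, {59, 60, 61, 62, 63}.
Intersecting these: cl(A) = {59}.
∂A = cl(A) ∖ int(A) = {59} ∖ {59} = ∅.


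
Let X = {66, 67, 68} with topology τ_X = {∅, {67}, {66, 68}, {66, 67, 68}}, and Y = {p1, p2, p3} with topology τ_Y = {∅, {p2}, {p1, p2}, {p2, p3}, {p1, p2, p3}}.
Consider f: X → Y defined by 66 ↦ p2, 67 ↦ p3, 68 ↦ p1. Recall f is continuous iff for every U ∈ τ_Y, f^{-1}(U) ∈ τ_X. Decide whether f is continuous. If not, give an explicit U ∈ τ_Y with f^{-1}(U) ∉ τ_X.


f is NOT continuous.

Compute f^{-1}(U) for each U ∈ τ_Y:
  U = ∅: f^{-1}(U) = ∅ ∈ τ_X ✓.
  U = {p2}: f^{-1}(U) = {66} ∉ τ_X ✗.
  U = {p1, p2}: f^{-1}(U) = {66, 68} ∈ τ_X ✓.
  U = {p2, p3}: f^{-1}(U) = {66, 67} ∉ τ_X ✗.
  U = {p1, p2, p3}: f^{-1}(U) = {66, 67, 68} ∈ τ_X ✓.
Found U = {p2} with f^{-1}(U) = {66} not in τ_X. Therefore f is NOT continuous.


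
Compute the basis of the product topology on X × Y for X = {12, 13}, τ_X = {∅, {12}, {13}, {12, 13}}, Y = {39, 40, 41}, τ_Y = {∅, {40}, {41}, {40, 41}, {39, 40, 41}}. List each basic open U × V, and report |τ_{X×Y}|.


Basis B = {∅ × ∅, {12} × {40}, {12} × {41}, {13} × {40}, {13} × {41}, {12} × {40, 41}, {12, 13} × {40}, {12, 13} × {41}, {13} × {40, 41}, {12} × {39, 40, 41}, {13} × {39, 40, 41}, {12, 13} × {40, 41}, {12, 13} × {39, 40, 41}}; |τ_{X×Y}| = 25.

Enumerate products U × V with U ∈ τ_X, V ∈ τ_Y (deduplicated):
  ∅ × ∅ = {} (∅)
  {12} × {40} = {(12,40)}
  {12} × {41} = {(12,41)}
  {13} × {40} = {(13,40)}
  {13} × {41} = {(13,41)}
  {12} × {40, 41} = {(12,40), (12,41)}
  {12, 13} × {40} = {(12,40), (13,40)}
  {12, 13} × {41} = {(12,41), (13,41)}
  {13} × {40, 41} = {(13,40), (13,41)}
  {12} × {39, 40, 41} = {(12,39), (12,40), (12,41)}
  {13} × {39, 40, 41} = {(13,39), (13,40), (13,41)}
  {12, 13} × {40, 41} = {(12,40), (12,41), (13,40), (13,41)}
  {12, 13} × {39, 40, 41} = {(12,39), (12,40), (12,41), (13,39), (13,40), (13,41)}
These 13 distinct sets form the basis B.
Close under arbitrary unions to get τ_{X×Y}; counting gives |τ_{X×Y}| = 25.


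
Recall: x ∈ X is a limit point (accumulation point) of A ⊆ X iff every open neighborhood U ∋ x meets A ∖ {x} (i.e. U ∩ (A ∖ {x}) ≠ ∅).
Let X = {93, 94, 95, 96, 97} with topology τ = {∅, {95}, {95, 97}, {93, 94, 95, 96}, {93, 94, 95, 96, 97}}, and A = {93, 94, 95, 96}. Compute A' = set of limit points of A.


A' = {93, 94, 96, 97}

For each x ∈ X, list the open sets U ∈ τ with x ∈ U, then check whether U ∩ (A ∖ {x}) ≠ ∅ for every such U.
  x = 93: opens ∋ x are {93, 94, 95, 96}, {93, 94, 95, 96, 97}; each meets A ∖ {93}, so x IS a limit point.
  x = 94: opens ∋ x are {93, 94, 95, 96}, {93, 94, 95, 96, 97}; each meets A ∖ {94}, so x IS a limit point.
  x = 95: open {95} ∋ x has {95} ∩ (A ∖ {95}) = ∅, so x is NOT a limit point.
  x = 96: opens ∋ x are {93, 94, 95, 96}, {93, 94, 95, 96, 97}; each meets A ∖ {96}, so x IS a limit point.
  x = 97: opens ∋ x are {95, 97}, {93, 94, 95, 96, 97}; each meets A ∖ {97}, so x IS a limit point.
Collecting: A' = {93, 94, 96, 97}.


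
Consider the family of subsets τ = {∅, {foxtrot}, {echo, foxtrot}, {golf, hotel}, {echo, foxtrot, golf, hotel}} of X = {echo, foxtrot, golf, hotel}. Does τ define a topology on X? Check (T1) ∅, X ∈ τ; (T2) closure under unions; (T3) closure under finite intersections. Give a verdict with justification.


τ is NOT a topology on X.

Axiom (T1): ∅ ∈ τ? Yes; X ∈ τ? Yes.
Axiom (T2/T3): check pairwise unions and intersections of members of τ.
Counterexample for (T2): {foxtrot} ∪ {golf, hotel} = {foxtrot, golf, hotel} ∉ τ. Therefore τ is NOT a topology.


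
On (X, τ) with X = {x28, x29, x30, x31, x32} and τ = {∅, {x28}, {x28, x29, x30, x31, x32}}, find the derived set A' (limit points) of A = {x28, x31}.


A' = {x29, x30, x31, x32}

For each x ∈ X, list the open sets U ∈ τ with x ∈ U, then check whether U ∩ (A ∖ {x}) ≠ ∅ for every such U.
  x = x28: open {x28} ∋ x has {x28} ∩ (A ∖ {x28}) = ∅, so x is NOT a limit point.
  x = x29: opens ∋ x are {x28, x29, x30, x31, x32}; each meets A ∖ {x29}, so x IS a limit point.
  x = x30: opens ∋ x are {x28, x29, x30, x31, x32}; each meets A ∖ {x30}, so x IS a limit point.
  x = x31: opens ∋ x are {x28, x29, x30, x31, x32}; each meets A ∖ {x31}, so x IS a limit point.
  x = x32: opens ∋ x are {x28, x29, x30, x31, x32}; each meets A ∖ {x32}, so x IS a limit point.
Collecting: A' = {x29, x30, x31, x32}.


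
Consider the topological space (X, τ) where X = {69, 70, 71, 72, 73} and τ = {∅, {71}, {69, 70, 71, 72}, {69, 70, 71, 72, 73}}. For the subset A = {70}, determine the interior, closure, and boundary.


int(A) = ∅, cl(A) = {69, 70, 72, 73}, ∂A = {69, 70, 72, 73}.

Closed sets in (X, τ) are complements of opens:
  closed(X, τ) = {∅, {73}, {69, 70, 72, 73}, {69, 70, 71, 72, 73}}.
int(A) = ⋃ {U ∈ τ : U ⊆ A}. Opens contained in A: ∅.
Taking the union of these: int(A) = ∅.
cl(A) = ⋂ {C closed : A ⊆ C}. Closed sets containing A: {69, 70, 72, 73}, {69, 70, 71, 72, 73}.
Intersecting these: cl(A) = {69, 70, 72, 73}.
∂A = cl(A) ∖ int(A) = {69, 70, 72, 73} ∖ ∅ = {69, 70, 72, 73}.


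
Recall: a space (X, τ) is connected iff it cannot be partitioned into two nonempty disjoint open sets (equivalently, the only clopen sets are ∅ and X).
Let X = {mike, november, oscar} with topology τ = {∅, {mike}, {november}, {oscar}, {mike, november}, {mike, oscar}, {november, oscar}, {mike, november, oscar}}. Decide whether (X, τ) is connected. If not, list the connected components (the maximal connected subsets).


(X, τ) is disconnected; components = [{mike}, {november}, {oscar}].

Find clopen sets (U ∈ τ with X ∖ U ∈ τ):
  U = ∅, X ∖ U = {mike, november, oscar} — both open, so U is clopen.
  U = {mike}, X ∖ U = {november, oscar} — both open, so U is clopen.
  U = {november}, X ∖ U = {mike, oscar} — both open, so U is clopen.
  U = {oscar}, X ∖ U = {mike, november} — both open, so U is clopen.
  U = {mike, november}, X ∖ U = {oscar} — both open, so U is clopen.
  U = {mike, oscar}, X ∖ U = {november} — both open, so U is clopen.
  U = {november, oscar}, X ∖ U = {mike} — both open, so U is clopen.
  U = {mike, november, oscar}, X ∖ U = ∅ — both open, so U is clopen.
Nontrivial clopen(s) exist: e.g. {mike, november}. So (X, τ) is disconnected.
Compute connected components by grouping points that agree on all clopens:
  component: {mike}
  component: {november}
  component: {oscar}


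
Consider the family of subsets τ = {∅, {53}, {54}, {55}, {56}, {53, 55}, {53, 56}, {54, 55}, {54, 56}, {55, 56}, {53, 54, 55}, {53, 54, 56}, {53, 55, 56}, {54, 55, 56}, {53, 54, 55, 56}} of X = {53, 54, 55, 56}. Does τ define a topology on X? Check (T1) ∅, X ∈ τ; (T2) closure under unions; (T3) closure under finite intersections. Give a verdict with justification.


τ is NOT a topology on X.

Axiom (T1): ∅ ∈ τ? Yes; X ∈ τ? Yes.
Axiom (T2/T3): check pairwise unions and intersections of members of τ.
Counterexample for (T2): {53} ∪ {54} = {53, 54} ∉ τ. Therefore τ is NOT a topology.


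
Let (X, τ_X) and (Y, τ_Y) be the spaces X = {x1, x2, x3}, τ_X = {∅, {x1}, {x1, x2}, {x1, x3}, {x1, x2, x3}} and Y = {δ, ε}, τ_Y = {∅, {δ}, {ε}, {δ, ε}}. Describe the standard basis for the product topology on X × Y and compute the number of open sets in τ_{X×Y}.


Basis B = {∅ × ∅, {x1} × {δ}, {x1} × {ε}, {x1} × {δ, ε}, {x1, x2} × {δ}, {x1, x3} × {δ}, {x1, x2} × {ε}, {x1, x3} × {ε}, {x1, x2, x3} × {δ}, {x1, x2, x3} × {ε}, {x1, x2} × {δ, ε}, {x1, x3} × {δ, ε}, {x1, x2, x3} × {δ, ε}}; |τ_{X×Y}| = 25.

Enumerate products U × V with U ∈ τ_X, V ∈ τ_Y (deduplicated):
  ∅ × ∅ = {} (∅)
  {x1} × {δ} = {(x1,δ)}
  {x1} × {ε} = {(x1,ε)}
  {x1} × {δ, ε} = {(x1,δ), (x1,ε)}
  {x1, x2} × {δ} = {(x1,δ), (x2,δ)}
  {x1, x3} × {δ} = {(x1,δ), (x3,δ)}
  {x1, x2} × {ε} = {(x1,ε), (x2,ε)}
  {x1, x3} × {ε} = {(x1,ε), (x3,ε)}
  {x1, x2, x3} × {δ} = {(x1,δ), (x2,δ), (x3,δ)}
  {x1, x2, x3} × {ε} = {(x1,ε), (x2,ε), (x3,ε)}
  {x1, x2} × {δ, ε} = {(x1,δ), (x1,ε), (x2,δ), (x2,ε)}
  {x1, x3} × {δ, ε} = {(x1,δ), (x1,ε), (x3,δ), (x3,ε)}
  {x1, x2, x3} × {δ, ε} = {(x1,δ), (x1,ε), (x2,δ), (x2,ε), (x3,δ), (x3,ε)}
These 13 distinct sets form the basis B.
Close under arbitrary unions to get τ_{X×Y}; counting gives |τ_{X×Y}| = 25.


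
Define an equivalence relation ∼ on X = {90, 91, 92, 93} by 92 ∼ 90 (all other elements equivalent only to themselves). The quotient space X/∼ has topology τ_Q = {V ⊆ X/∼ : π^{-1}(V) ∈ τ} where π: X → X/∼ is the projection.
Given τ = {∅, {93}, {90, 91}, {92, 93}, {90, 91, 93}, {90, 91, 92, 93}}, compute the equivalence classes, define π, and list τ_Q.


X/∼ = {[90=92], [91], [93]}; |τ_Q| = 3.

Equivalence classes: [90=92], [91], [93].
Quotient map π: X → X/∼ sends 90 ↦ [90=92], 91 ↦ [91], 92 ↦ [90=92], 93 ↦ [93].
For each subset V ⊆ X/∼, compute π^{-1}(V) ⊆ X and check whether π^{-1}(V) ∈ τ. V is open in τ_Q iff π^{-1}(V) ∈ τ.
  V = {}: π^{-1}(V) = ∅ ∈ τ ✓.
  V = {[90=92]}: π^{-1}(V) = {90, 92} ∉ τ ✗.
  V = {[91]}: π^{-1}(V) = {91} ∉ τ ✗.
  V = {[90=92], [91]}: π^{-1}(V) = {90, 91, 92} ∉ τ ✗.
  V = {[93]}: π^{-1}(V) = {93} ∈ τ ✓.
  V = {[90=92], [93]}: π^{-1}(V) = {90, 92, 93} ∉ τ ✗.
  V = {[91], [93]}: π^{-1}(V) = {91, 93} ∉ τ ✗.
  V = {[90=92], [91], [93]}: π^{-1}(V) = {90, 91, 92, 93} ∈ τ ✓.
Open sets in the quotient: τ_Q = {{}, {[93]}, {[90=92], [91], [93]}} (3 elements).


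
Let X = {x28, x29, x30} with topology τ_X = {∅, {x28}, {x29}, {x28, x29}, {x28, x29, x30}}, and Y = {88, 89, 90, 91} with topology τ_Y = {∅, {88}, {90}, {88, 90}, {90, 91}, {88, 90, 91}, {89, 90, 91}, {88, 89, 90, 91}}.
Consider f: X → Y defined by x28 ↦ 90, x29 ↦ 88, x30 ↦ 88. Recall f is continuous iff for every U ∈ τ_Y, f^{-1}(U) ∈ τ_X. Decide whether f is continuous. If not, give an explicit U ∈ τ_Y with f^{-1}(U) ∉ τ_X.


f is NOT continuous.

Compute f^{-1}(U) for each U ∈ τ_Y:
  U = ∅: f^{-1}(U) = ∅ ∈ τ_X ✓.
  U = {88}: f^{-1}(U) = {x29, x30} ∉ τ_X ✗.
  U = {90}: f^{-1}(U) = {x28} ∈ τ_X ✓.
  U = {88, 90}: f^{-1}(U) = {x28, x29, x30} ∈ τ_X ✓.
  U = {90, 91}: f^{-1}(U) = {x28} ∈ τ_X ✓.
  U = {88, 90, 91}: f^{-1}(U) = {x28, x29, x30} ∈ τ_X ✓.
  U = {89, 90, 91}: f^{-1}(U) = {x28} ∈ τ_X ✓.
  U = {88, 89, 90, 91}: f^{-1}(U) = {x28, x29, x30} ∈ τ_X ✓.
Found U = {88} with f^{-1}(U) = {x29, x30} not in τ_X. Therefore f is NOT continuous.


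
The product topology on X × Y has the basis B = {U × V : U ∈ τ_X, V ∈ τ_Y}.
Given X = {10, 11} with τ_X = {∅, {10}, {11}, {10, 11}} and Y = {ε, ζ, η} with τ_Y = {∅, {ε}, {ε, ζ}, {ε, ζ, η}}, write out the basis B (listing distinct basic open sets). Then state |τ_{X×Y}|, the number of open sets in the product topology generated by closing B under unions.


Basis B = {∅ × ∅, {10} × {ε}, {11} × {ε}, {10} × {ε, ζ}, {10, 11} × {ε}, {11} × {ε, ζ}, {10} × {ε, ζ, η}, {11} × {ε, ζ, η}, {10, 11} × {ε, ζ}, {10, 11} × {ε, ζ, η}}; |τ_{X×Y}| = 16.

Enumerate products U × V with U ∈ τ_X, V ∈ τ_Y (deduplicated):
  ∅ × ∅ = {} (∅)
  {10} × {ε} = {(10,ε)}
  {11} × {ε} = {(11,ε)}
  {10} × {ε, ζ} = {(10,ε), (10,ζ)}
  {10, 11} × {ε} = {(10,ε), (11,ε)}
  {11} × {ε, ζ} = {(11,ε), (11,ζ)}
  {10} × {ε, ζ, η} = {(10,ε), (10,ζ), (10,η)}
  {11} × {ε, ζ, η} = {(11,ε), (11,ζ), (11,η)}
  {10, 11} × {ε, ζ} = {(10,ε), (10,ζ), (11,ε), (11,ζ)}
  {10, 11} × {ε, ζ, η} = {(10,ε), (10,ζ), (10,η), (11,ε), (11,ζ), (11,η)}
These 10 distinct sets form the basis B.
Close under arbitrary unions to get τ_{X×Y}; counting gives |τ_{X×Y}| = 16.


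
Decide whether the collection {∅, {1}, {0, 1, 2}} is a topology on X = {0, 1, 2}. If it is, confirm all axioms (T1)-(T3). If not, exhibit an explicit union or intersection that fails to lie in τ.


τ IS a topology on X.

Axiom (T1): ∅ ∈ τ? Yes; X ∈ τ? Yes.
Axiom (T2/T3): check pairwise unions and intersections of members of τ.
All pairwise intersections and unions checked — each lies in τ. Therefore τ satisfies (T1), (T2), (T3): it IS a topology on X.


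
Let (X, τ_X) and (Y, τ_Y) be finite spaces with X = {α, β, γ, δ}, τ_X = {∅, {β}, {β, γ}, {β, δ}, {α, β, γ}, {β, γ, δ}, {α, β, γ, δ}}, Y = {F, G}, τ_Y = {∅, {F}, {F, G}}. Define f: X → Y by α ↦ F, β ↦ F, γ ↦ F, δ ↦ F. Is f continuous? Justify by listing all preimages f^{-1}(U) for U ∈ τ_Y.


f IS continuous.

Compute f^{-1}(U) for each U ∈ τ_Y:
  U = ∅: f^{-1}(U) = ∅ ∈ τ_X ✓.
  U = {F}: f^{-1}(U) = {α, β, γ, δ} ∈ τ_X ✓.
  U = {F, G}: f^{-1}(U) = {α, β, γ, δ} ∈ τ_X ✓.
Every preimage lies in τ_X, so f IS continuous.


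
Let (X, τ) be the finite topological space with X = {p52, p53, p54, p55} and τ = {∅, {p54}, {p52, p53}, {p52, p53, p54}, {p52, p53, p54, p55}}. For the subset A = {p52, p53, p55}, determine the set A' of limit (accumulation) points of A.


A' = {p52, p53, p55}

For each x ∈ X, list the open sets U ∈ τ with x ∈ U, then check whether U ∩ (A ∖ {x}) ≠ ∅ for every such U.
  x = p52: opens ∋ x are {p52, p53}, {p52, p53, p54}, {p52, p53, p54, p55}; each meets A ∖ {p52}, so x IS a limit point.
  x = p53: opens ∋ x are {p52, p53}, {p52, p53, p54}, {p52, p53, p54, p55}; each meets A ∖ {p53}, so x IS a limit point.
  x = p54: open {p54} ∋ x has {p54} ∩ (A ∖ {p54}) = ∅, so x is NOT a limit point.
  x = p55: opens ∋ x are {p52, p53, p54, p55}; each meets A ∖ {p55}, so x IS a limit point.
Collecting: A' = {p52, p53, p55}.


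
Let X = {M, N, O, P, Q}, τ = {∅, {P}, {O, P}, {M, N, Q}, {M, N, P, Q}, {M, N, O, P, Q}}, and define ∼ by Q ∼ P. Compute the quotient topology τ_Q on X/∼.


X/∼ = {[M], [N], [O], [P=Q]}; |τ_Q| = 3.

Equivalence classes: [M], [N], [O], [P=Q].
Quotient map π: X → X/∼ sends M ↦ [M], N ↦ [N], O ↦ [O], P ↦ [P=Q], Q ↦ [P=Q].
For each subset V ⊆ X/∼, compute π^{-1}(V) ⊆ X and check whether π^{-1}(V) ∈ τ. V is open in τ_Q iff π^{-1}(V) ∈ τ.
  V = {}: π^{-1}(V) = ∅ ∈ τ ✓.
  V = {[M]}: π^{-1}(V) = {M} ∉ τ ✗.
  V = {[N]}: π^{-1}(V) = {N} ∉ τ ✗.
  V = {[M], [N]}: π^{-1}(V) = {M, N} ∉ τ ✗.
  V = {[O]}: π^{-1}(V) = {O} ∉ τ ✗.
  V = {[M], [O]}: π^{-1}(V) = {M, O} ∉ τ ✗.
  V = {[N], [O]}: π^{-1}(V) = {N, O} ∉ τ ✗.
  V = {[M], [N], [O]}: π^{-1}(V) = {M, N, O} ∉ τ ✗.
  V = {[P=Q]}: π^{-1}(V) = {P, Q} ∉ τ ✗.
  V = {[M], [P=Q]}: π^{-1}(V) = {M, P, Q} ∉ τ ✗.
  V = {[N], [P=Q]}: π^{-1}(V) = {N, P, Q} ∉ τ ✗.
  V = {[M], [N], [P=Q]}: π^{-1}(V) = {M, N, P, Q} ∈ τ ✓.
  V = {[O], [P=Q]}: π^{-1}(V) = {O, P, Q} ∉ τ ✗.
  V = {[M], [O], [P=Q]}: π^{-1}(V) = {M, O, P, Q} ∉ τ ✗.
  V = {[N], [O], [P=Q]}: π^{-1}(V) = {N, O, P, Q} ∉ τ ✗.
  V = {[M], [N], [O], [P=Q]}: π^{-1}(V) = {M, N, O, P, Q} ∈ τ ✓.
Open sets in the quotient: τ_Q = {{}, {[M], [N], [P=Q]}, {[M], [N], [O], [P=Q]}} (3 elements).


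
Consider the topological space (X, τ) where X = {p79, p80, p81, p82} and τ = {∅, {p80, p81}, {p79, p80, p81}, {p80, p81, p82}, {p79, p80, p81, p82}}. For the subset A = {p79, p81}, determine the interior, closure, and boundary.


int(A) = ∅, cl(A) = {p79, p80, p81, p82}, ∂A = {p79, p80, p81, p82}.

Closed sets in (X, τ) are complements of opens:
  closed(X, τ) = {∅, {p79}, {p82}, {p79, p82}, {p79, p80, p81, p82}}.
int(A) = ⋃ {U ∈ τ : U ⊆ A}. Opens contained in A: ∅.
Taking the union of these: int(A) = ∅.
cl(A) = ⋂ {C closed : A ⊆ C}. Closed sets containing A: {p79, p80, p81, p82}.
Intersecting these: cl(A) = {p79, p80, p81, p82}.
∂A = cl(A) ∖ int(A) = {p79, p80, p81, p82} ∖ ∅ = {p79, p80, p81, p82}.


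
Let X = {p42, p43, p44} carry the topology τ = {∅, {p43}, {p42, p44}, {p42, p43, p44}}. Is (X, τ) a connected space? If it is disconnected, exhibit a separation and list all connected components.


(X, τ) is disconnected; components = [{p43}, {p42, p44}].

Find clopen sets (U ∈ τ with X ∖ U ∈ τ):
  U = ∅, X ∖ U = {p42, p43, p44} — both open, so U is clopen.
  U = {p43}, X ∖ U = {p42, p44} — both open, so U is clopen.
  U = {p42, p44}, X ∖ U = {p43} — both open, so U is clopen.
  U = {p42, p43, p44}, X ∖ U = ∅ — both open, so U is clopen.
Nontrivial clopen(s) exist: e.g. {p42, p44}. So (X, τ) is disconnected.
Compute connected components by grouping points that agree on all clopens:
  component: {p43}
  component: {p42, p44}


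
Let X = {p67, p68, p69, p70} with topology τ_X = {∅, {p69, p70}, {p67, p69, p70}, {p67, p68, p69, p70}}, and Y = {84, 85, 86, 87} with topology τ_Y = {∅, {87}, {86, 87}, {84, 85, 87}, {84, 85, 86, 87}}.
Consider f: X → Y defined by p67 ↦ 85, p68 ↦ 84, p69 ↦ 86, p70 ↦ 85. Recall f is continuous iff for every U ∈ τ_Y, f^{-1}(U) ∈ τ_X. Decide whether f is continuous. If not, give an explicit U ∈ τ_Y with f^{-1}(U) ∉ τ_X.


f is NOT continuous.

Compute f^{-1}(U) for each U ∈ τ_Y:
  U = ∅: f^{-1}(U) = ∅ ∈ τ_X ✓.
  U = {87}: f^{-1}(U) = ∅ ∈ τ_X ✓.
  U = {86, 87}: f^{-1}(U) = {p69} ∉ τ_X ✗.
  U = {84, 85, 87}: f^{-1}(U) = {p67, p68, p70} ∉ τ_X ✗.
  U = {84, 85, 86, 87}: f^{-1}(U) = {p67, p68, p69, p70} ∈ τ_X ✓.
Found U = {86, 87} with f^{-1}(U) = {p69} not in τ_X. Therefore f is NOT continuous.


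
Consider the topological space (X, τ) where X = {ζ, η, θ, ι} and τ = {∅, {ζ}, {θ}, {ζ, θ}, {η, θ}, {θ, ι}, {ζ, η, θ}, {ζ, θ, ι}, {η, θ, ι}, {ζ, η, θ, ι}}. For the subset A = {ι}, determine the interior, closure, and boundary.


int(A) = ∅, cl(A) = {ι}, ∂A = {ι}.

Closed sets in (X, τ) are complements of opens:
  closed(X, τ) = {∅, {ζ}, {η}, {ι}, {ζ, η}, {ζ, ι}, {η, ι}, {ζ, η, ι}, {η, θ, ι}, {ζ, η, θ, ι}}.
int(A) = ⋃ {U ∈ τ : U ⊆ A}. Opens contained in A: ∅.
Taking the union of these: int(A) = ∅.
cl(A) = ⋂ {C closed : A ⊆ C}. Closed sets containing A: {ι}, {ζ, ι}, {η, ι}, {ζ, η, ι}, {η, θ, ι}, {ζ, η, θ, ι}.
Intersecting these: cl(A) = {ι}.
∂A = cl(A) ∖ int(A) = {ι} ∖ ∅ = {ι}.


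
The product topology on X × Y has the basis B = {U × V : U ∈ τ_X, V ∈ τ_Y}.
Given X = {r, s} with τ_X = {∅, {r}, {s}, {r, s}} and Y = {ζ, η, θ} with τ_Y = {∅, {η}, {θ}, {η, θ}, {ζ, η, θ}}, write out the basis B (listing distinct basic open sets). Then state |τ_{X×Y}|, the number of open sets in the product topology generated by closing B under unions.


Basis B = {∅ × ∅, {r} × {η}, {r} × {θ}, {s} × {η}, {s} × {θ}, {r} × {η, θ}, {r, s} × {η}, {r, s} × {θ}, {s} × {η, θ}, {r} × {ζ, η, θ}, {s} × {ζ, η, θ}, {r, s} × {η, θ}, {r, s} × {ζ, η, θ}}; |τ_{X×Y}| = 25.

Enumerate products U × V with U ∈ τ_X, V ∈ τ_Y (deduplicated):
  ∅ × ∅ = {} (∅)
  {r} × {η} = {(r,η)}
  {r} × {θ} = {(r,θ)}
  {s} × {η} = {(s,η)}
  {s} × {θ} = {(s,θ)}
  {r} × {η, θ} = {(r,η), (r,θ)}
  {r, s} × {η} = {(r,η), (s,η)}
  {r, s} × {θ} = {(r,θ), (s,θ)}
  {s} × {η, θ} = {(s,η), (s,θ)}
  {r} × {ζ, η, θ} = {(r,ζ), (r,η), (r,θ)}
  {s} × {ζ, η, θ} = {(s,ζ), (s,η), (s,θ)}
  {r, s} × {η, θ} = {(r,η), (r,θ), (s,η), (s,θ)}
  {r, s} × {ζ, η, θ} = {(r,ζ), (r,η), (r,θ), (s,ζ), (s,η), (s,θ)}
These 13 distinct sets form the basis B.
Close under arbitrary unions to get τ_{X×Y}; counting gives |τ_{X×Y}| = 25.


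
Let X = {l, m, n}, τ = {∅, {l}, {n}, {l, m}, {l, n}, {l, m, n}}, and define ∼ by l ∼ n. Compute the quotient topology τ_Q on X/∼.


X/∼ = {[l=n], [m]}; |τ_Q| = 3.

Equivalence classes: [l=n], [m].
Quotient map π: X → X/∼ sends l ↦ [l=n], m ↦ [m], n ↦ [l=n].
For each subset V ⊆ X/∼, compute π^{-1}(V) ⊆ X and check whether π^{-1}(V) ∈ τ. V is open in τ_Q iff π^{-1}(V) ∈ τ.
  V = {}: π^{-1}(V) = ∅ ∈ τ ✓.
  V = {[l=n]}: π^{-1}(V) = {l, n} ∈ τ ✓.
  V = {[m]}: π^{-1}(V) = {m} ∉ τ ✗.
  V = {[l=n], [m]}: π^{-1}(V) = {l, m, n} ∈ τ ✓.
Open sets in the quotient: τ_Q = {{}, {[l=n]}, {[l=n], [m]}} (3 elements).


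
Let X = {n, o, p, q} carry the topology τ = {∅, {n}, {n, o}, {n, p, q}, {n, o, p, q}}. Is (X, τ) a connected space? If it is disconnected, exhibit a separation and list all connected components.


(X, τ) is connected.

Find clopen sets (U ∈ τ with X ∖ U ∈ τ):
  U = ∅, X ∖ U = {n, o, p, q} — both open, so U is clopen.
  U = {n, o, p, q}, X ∖ U = ∅ — both open, so U is clopen.
Only trivial clopens (∅ and X) exist, so (X, τ) is connected.
Compute connected components by grouping points that agree on all clopens:
  component: {n, o, p, q}


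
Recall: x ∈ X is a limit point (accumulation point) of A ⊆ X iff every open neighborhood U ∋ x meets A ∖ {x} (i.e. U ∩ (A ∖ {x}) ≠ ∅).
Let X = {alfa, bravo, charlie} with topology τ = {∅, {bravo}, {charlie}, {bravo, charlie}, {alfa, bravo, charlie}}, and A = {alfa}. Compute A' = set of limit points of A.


A' = ∅

For each x ∈ X, list the open sets U ∈ τ with x ∈ U, then check whether U ∩ (A ∖ {x}) ≠ ∅ for every such U.
  x = alfa: open {alfa, bravo, charlie} ∋ x has {alfa, bravo, charlie} ∩ (A ∖ {alfa}) = ∅, so x is NOT a limit point.
  x = bravo: open {bravo} ∋ x has {bravo} ∩ (A ∖ {bravo}) = ∅, so x is NOT a limit point.
  x = charlie: open {charlie} ∋ x has {charlie} ∩ (A ∖ {charlie}) = ∅, so x is NOT a limit point.
Collecting: A' = ∅.


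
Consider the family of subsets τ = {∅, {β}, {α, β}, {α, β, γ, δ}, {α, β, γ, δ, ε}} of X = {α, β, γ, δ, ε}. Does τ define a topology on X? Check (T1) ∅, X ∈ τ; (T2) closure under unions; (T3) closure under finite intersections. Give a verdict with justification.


τ IS a topology on X.

Axiom (T1): ∅ ∈ τ? Yes; X ∈ τ? Yes.
Axiom (T2/T3): check pairwise unions and intersections of members of τ.
All pairwise intersections and unions checked — each lies in τ. Therefore τ satisfies (T1), (T2), (T3): it IS a topology on X.


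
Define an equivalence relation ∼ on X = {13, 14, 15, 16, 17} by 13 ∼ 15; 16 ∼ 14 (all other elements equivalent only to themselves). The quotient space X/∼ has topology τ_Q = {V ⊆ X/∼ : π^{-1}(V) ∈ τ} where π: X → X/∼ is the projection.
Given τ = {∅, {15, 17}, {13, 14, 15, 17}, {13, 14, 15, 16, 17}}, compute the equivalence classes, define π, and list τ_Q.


X/∼ = {[13=15], [14=16], [17]}; |τ_Q| = 2.

Equivalence classes: [13=15], [14=16], [17].
Quotient map π: X → X/∼ sends 13 ↦ [13=15], 14 ↦ [14=16], 15 ↦ [13=15], 16 ↦ [14=16], 17 ↦ [17].
For each subset V ⊆ X/∼, compute π^{-1}(V) ⊆ X and check whether π^{-1}(V) ∈ τ. V is open in τ_Q iff π^{-1}(V) ∈ τ.
  V = {}: π^{-1}(V) = ∅ ∈ τ ✓.
  V = {[13=15]}: π^{-1}(V) = {13, 15} ∉ τ ✗.
  V = {[14=16]}: π^{-1}(V) = {14, 16} ∉ τ ✗.
  V = {[13=15], [14=16]}: π^{-1}(V) = {13, 14, 15, 16} ∉ τ ✗.
  V = {[17]}: π^{-1}(V) = {17} ∉ τ ✗.
  V = {[13=15], [17]}: π^{-1}(V) = {13, 15, 17} ∉ τ ✗.
  V = {[14=16], [17]}: π^{-1}(V) = {14, 16, 17} ∉ τ ✗.
  V = {[13=15], [14=16], [17]}: π^{-1}(V) = {13, 14, 15, 16, 17} ∈ τ ✓.
Open sets in the quotient: τ_Q = {{}, {[13=15], [14=16], [17]}} (2 elements).


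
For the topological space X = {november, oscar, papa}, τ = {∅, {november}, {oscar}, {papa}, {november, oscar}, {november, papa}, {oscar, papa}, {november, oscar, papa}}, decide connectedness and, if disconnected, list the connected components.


(X, τ) is disconnected; components = [{november}, {oscar}, {papa}].

Find clopen sets (U ∈ τ with X ∖ U ∈ τ):
  U = ∅, X ∖ U = {november, oscar, papa} — both open, so U is clopen.
  U = {november}, X ∖ U = {oscar, papa} — both open, so U is clopen.
  U = {oscar}, X ∖ U = {november, papa} — both open, so U is clopen.
  U = {papa}, X ∖ U = {november, oscar} — both open, so U is clopen.
  U = {november, oscar}, X ∖ U = {papa} — both open, so U is clopen.
  U = {november, papa}, X ∖ U = {oscar} — both open, so U is clopen.
  U = {oscar, papa}, X ∖ U = {november} — both open, so U is clopen.
  U = {november, oscar, papa}, X ∖ U = ∅ — both open, so U is clopen.
Nontrivial clopen(s) exist: e.g. {oscar, papa}. So (X, τ) is disconnected.
Compute connected components by grouping points that agree on all clopens:
  component: {november}
  component: {oscar}
  component: {papa}
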